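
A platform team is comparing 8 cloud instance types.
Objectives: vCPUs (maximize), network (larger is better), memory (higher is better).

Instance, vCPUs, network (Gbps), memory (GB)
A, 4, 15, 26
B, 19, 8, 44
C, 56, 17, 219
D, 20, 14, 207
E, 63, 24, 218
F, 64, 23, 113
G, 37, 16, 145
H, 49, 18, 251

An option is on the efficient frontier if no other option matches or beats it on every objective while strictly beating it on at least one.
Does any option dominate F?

A: worse on vCPUs (4 vs 64).
B: worse on vCPUs (19 vs 64).
C: worse on vCPUs (56 vs 64).
D: worse on vCPUs (20 vs 64).
E: worse on vCPUs (63 vs 64).
G: worse on vCPUs (37 vs 64).
H: worse on vCPUs (49 vs 64).
No option is at least as good as F on every objective and strictly better on one.

No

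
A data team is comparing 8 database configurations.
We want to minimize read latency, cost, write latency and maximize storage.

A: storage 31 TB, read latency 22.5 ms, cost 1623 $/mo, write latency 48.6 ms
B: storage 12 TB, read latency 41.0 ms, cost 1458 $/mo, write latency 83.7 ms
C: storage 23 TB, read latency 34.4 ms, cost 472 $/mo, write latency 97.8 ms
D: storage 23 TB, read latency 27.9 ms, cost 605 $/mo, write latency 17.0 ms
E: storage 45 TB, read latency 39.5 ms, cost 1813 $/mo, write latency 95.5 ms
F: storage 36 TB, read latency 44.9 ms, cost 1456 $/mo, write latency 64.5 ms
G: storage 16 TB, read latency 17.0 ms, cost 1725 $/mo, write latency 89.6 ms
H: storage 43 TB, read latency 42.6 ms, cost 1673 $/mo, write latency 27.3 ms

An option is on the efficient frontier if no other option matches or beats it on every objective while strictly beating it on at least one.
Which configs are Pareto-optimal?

A, C, D, E, F, G, H

A: not dominated.
B: dominated by D (storage 23≥12, read latency 27.9≤41.0, cost 605≤1458, write latency 17.0≤83.7).
C: not dominated (best cost).
D: not dominated (best write latency).
E: not dominated (best storage).
F: not dominated.
G: not dominated (best read latency).
H: not dominated.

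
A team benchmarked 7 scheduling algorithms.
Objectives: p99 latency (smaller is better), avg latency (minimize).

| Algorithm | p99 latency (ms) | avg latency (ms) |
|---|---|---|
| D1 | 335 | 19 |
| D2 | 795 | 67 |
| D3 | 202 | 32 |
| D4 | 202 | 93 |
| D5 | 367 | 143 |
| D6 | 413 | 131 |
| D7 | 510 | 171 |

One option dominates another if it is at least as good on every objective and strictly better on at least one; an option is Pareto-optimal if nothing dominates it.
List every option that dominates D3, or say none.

D1: worse on p99 latency (335 vs 202).
D2: worse on p99 latency (795 vs 202).
D4: worse on avg latency (93 vs 32).
D5: worse on p99 latency (367 vs 202).
D6: worse on p99 latency (413 vs 202).
D7: worse on p99 latency (510 vs 202).
No option dominates D3.

none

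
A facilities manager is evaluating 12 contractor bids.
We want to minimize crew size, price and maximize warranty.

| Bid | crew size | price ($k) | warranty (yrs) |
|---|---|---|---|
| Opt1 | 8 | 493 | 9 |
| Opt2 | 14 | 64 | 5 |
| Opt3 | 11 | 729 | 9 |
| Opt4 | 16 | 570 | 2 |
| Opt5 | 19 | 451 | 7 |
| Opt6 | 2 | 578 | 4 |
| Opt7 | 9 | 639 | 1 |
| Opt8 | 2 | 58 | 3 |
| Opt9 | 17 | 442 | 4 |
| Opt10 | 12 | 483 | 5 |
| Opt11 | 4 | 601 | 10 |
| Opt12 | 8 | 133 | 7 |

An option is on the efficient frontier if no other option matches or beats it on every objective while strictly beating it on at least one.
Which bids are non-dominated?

Opt1, Opt2, Opt6, Opt8, Opt11, Opt12

Opt1: not dominated.
Opt2: not dominated.
Opt3: dominated by Opt1 (crew size 8≤11, price 493≤729, warranty 9≥9).
Opt4: dominated by Opt1 (crew size 8≤16, price 493≤570, warranty 9≥2).
Opt5: dominated by Opt12 (crew size 8≤19, price 133≤451, warranty 7≥7).
Opt6: not dominated.
Opt7: dominated by Opt1 (crew size 8≤9, price 493≤639, warranty 9≥1).
Opt8: not dominated (best price).
Opt9: dominated by Opt2 (crew size 14≤17, price 64≤442, warranty 5≥4).
Opt10: dominated by Opt12 (crew size 8≤12, price 133≤483, warranty 7≥5).
Opt11: not dominated (best warranty).
Opt12: not dominated.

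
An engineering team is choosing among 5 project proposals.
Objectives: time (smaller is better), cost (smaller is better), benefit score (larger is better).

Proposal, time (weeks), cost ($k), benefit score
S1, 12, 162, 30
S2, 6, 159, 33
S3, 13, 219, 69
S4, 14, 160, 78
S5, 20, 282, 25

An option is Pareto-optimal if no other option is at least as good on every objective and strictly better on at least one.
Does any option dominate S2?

S1: worse on time (12 vs 6).
S3: worse on time (13 vs 6).
S4: worse on time (14 vs 6).
S5: worse on time (20 vs 6).
No option is at least as good as S2 on every objective and strictly better on one.

No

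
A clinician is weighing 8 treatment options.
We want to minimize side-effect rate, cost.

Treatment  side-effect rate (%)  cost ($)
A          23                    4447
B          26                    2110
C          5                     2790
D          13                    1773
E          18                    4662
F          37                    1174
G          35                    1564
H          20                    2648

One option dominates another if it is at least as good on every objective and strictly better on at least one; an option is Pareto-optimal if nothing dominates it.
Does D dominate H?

D vs H: side-effect rate 13≤20, cost 1773≤2648 — D is at least as good on every objective with at least one strict improvement.

Yes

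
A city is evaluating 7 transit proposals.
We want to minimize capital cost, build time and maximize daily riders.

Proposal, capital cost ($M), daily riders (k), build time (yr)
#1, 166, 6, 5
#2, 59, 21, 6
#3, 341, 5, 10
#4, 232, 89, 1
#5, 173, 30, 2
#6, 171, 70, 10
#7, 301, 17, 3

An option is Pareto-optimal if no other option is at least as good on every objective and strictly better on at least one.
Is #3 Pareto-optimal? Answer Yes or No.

#1 vs #3: capital cost 166≤341, daily riders 6≥5, build time 5≤10 — #1 is at least as good on every objective and strictly better on at least one, so #1 dominates #3.

No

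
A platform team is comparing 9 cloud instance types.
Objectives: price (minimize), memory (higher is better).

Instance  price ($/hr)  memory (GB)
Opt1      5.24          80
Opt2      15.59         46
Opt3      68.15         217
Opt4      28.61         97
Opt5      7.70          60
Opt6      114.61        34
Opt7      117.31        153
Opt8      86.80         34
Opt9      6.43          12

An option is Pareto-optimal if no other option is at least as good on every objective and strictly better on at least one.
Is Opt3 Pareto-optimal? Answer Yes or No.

Yes

Opt1: worse on memory (80 vs 217).
Opt2: worse on memory (46 vs 217).
Opt4: worse on memory (97 vs 217).
Opt5: worse on memory (60 vs 217).
Opt6: worse on price (114.61 vs 68.15).
Opt7: worse on price (117.31 vs 68.15).
Opt8: worse on price (86.80 vs 68.15).
Opt9: worse on memory (12 vs 217).
No option is at least as good as Opt3 on every objective and strictly better on one.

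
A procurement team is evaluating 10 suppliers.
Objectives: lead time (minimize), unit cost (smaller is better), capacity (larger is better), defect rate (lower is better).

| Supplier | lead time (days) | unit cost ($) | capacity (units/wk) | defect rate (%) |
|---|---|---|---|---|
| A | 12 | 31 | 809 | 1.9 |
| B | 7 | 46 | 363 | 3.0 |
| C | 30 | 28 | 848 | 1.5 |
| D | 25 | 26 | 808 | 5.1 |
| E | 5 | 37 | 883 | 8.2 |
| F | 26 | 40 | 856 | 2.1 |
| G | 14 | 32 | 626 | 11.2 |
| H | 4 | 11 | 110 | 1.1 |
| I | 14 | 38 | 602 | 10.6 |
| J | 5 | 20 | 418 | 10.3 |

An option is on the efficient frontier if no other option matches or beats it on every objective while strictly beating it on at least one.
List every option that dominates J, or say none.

none

A: worse on lead time (12 vs 5).
B: worse on lead time (7 vs 5).
C: worse on lead time (30 vs 5).
D: worse on lead time (25 vs 5).
E: worse on unit cost (37 vs 20).
F: worse on lead time (26 vs 5).
G: worse on lead time (14 vs 5).
H: worse on capacity (110 vs 418).
I: worse on lead time (14 vs 5).
No option dominates J.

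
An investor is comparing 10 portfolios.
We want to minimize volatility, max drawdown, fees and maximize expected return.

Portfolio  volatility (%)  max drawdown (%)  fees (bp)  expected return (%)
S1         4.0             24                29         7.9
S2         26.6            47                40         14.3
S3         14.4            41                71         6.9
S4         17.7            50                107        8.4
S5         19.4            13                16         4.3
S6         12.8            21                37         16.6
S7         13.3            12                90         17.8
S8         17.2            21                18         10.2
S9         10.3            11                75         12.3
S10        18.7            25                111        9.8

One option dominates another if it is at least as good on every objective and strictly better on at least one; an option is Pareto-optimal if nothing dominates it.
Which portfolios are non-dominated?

S1: not dominated (best volatility).
S2: dominated by S6 (volatility 12.8≤26.6, max drawdown 21≤47, fees 37≤40, expected return 16.6≥14.3).
S3: dominated by S1 (volatility 4.0≤14.4, max drawdown 24≤41, fees 29≤71, expected return 7.9≥6.9).
S4: dominated by S6 (volatility 12.8≤17.7, max drawdown 21≤50, fees 37≤107, expected return 16.6≥8.4).
S5: not dominated (best fees).
S6: not dominated.
S7: not dominated (best expected return).
S8: not dominated.
S9: not dominated (best max drawdown).
S10: dominated by S6 (volatility 12.8≤18.7, max drawdown 21≤25, fees 37≤111, expected return 16.6≥9.8).

S1, S5, S6, S7, S8, S9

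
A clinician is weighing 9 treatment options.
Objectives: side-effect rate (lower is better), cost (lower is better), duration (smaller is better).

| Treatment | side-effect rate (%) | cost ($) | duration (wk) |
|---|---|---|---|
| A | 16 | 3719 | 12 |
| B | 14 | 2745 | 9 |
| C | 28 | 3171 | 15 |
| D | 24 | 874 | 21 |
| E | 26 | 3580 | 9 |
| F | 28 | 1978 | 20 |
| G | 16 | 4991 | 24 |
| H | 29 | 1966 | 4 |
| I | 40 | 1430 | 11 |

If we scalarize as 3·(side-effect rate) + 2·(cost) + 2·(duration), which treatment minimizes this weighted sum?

A: 3·16 + 2·3719 + 2·12 = 7510
B: 3·14 + 2·2745 + 2·9 = 5550
C: 3·28 + 2·3171 + 2·15 = 6456
D: 3·24 + 2·874 + 2·21 = 1862
E: 3·26 + 2·3580 + 2·9 = 7256
F: 3·28 + 2·1978 + 2·20 = 4080
G: 3·16 + 2·4991 + 2·24 = 10078
H: 3·29 + 2·1966 + 2·4 = 4027
I: 3·40 + 2·1430 + 2·11 = 3002
Lowest: D at 1862.

D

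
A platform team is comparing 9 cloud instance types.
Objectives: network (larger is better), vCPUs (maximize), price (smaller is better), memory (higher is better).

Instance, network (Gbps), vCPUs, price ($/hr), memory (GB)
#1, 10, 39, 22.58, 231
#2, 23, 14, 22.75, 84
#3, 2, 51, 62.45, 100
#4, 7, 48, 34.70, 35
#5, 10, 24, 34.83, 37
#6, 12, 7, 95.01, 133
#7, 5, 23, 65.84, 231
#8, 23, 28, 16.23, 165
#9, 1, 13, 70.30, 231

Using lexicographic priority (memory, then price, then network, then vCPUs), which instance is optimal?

First maximize memory: best is 231, kept {#1, #7, #9}.
Then minimize price: best is 22.58, kept {#1}.

#1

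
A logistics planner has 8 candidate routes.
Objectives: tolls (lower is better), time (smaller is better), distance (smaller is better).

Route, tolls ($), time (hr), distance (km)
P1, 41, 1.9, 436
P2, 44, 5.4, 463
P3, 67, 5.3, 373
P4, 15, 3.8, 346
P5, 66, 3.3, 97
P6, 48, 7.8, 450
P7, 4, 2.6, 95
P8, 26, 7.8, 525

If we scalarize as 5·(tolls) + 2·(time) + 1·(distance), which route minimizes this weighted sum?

P1: 5·41 + 2·1.9 + 1·436 = 644.8
P2: 5·44 + 2·5.4 + 1·463 = 693.8
P3: 5·67 + 2·5.3 + 1·373 = 718.6
P4: 5·15 + 2·3.8 + 1·346 = 428.6
P5: 5·66 + 2·3.3 + 1·97 = 433.6
P6: 5·48 + 2·7.8 + 1·450 = 705.6
P7: 5·4 + 2·2.6 + 1·95 = 120.2
P8: 5·26 + 2·7.8 + 1·525 = 670.6
Lowest: P7 at 120.2.

P7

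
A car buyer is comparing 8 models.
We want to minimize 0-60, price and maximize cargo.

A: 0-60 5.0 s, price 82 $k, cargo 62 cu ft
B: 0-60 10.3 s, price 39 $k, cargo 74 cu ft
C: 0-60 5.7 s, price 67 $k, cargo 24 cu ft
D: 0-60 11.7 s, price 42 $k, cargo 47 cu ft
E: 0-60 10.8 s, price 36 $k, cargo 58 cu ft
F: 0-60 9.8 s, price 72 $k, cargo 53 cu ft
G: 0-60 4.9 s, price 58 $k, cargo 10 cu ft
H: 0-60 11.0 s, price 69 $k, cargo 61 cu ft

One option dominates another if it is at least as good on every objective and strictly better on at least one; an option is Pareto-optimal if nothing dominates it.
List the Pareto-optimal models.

A: not dominated.
B: not dominated (best cargo).
C: not dominated.
D: dominated by B (0-60 10.3≤11.7, price 39≤42, cargo 74≥47).
E: not dominated (best price).
F: not dominated.
G: not dominated (best 0-60).
H: dominated by B (0-60 10.3≤11.0, price 39≤69, cargo 74≥61).

A, B, C, E, F, G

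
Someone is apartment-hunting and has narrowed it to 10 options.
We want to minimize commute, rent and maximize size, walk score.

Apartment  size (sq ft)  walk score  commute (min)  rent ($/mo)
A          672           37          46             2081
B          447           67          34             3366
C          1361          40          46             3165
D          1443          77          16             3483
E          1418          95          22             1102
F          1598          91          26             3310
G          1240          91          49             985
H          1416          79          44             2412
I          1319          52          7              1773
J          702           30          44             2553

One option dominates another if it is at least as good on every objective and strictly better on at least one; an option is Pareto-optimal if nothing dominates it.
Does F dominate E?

F vs E: F is worse on walk score (91 vs 95), so it does not dominate E.

No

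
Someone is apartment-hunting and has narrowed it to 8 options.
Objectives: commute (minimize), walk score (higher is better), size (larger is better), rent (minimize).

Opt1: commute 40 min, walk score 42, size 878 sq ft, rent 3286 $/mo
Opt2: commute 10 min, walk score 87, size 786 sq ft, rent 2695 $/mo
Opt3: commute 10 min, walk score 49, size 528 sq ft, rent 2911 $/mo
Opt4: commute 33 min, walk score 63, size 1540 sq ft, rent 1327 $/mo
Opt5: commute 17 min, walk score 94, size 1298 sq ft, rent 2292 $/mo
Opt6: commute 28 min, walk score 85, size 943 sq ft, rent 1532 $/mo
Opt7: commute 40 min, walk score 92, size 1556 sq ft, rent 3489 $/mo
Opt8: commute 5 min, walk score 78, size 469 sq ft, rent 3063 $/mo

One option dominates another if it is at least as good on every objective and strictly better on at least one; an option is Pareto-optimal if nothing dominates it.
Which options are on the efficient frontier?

Opt1: dominated by Opt4 (commute 33≤40, walk score 63≥42, size 1540≥878, rent 1327≤3286).
Opt2: not dominated.
Opt3: dominated by Opt2 (commute 10≤10, walk score 87≥49, size 786≥528, rent 2695≤2911).
Opt4: not dominated (best rent).
Opt5: not dominated (best walk score).
Opt6: not dominated.
Opt7: not dominated (best size).
Opt8: not dominated (best commute).

Opt2, Opt4, Opt5, Opt6, Opt7, Opt8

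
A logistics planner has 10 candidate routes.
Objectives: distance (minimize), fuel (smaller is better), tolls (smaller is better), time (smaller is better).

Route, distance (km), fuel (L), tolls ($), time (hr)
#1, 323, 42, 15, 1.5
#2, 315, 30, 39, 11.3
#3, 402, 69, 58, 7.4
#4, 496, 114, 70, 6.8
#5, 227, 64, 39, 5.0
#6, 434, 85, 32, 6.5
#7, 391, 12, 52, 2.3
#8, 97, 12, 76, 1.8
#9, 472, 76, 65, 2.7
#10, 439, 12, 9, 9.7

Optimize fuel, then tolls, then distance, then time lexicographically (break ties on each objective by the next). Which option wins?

First minimize fuel: best is 12, kept {#7, #8, #10}.
Then minimize tolls: best is 9, kept {#10}.

#10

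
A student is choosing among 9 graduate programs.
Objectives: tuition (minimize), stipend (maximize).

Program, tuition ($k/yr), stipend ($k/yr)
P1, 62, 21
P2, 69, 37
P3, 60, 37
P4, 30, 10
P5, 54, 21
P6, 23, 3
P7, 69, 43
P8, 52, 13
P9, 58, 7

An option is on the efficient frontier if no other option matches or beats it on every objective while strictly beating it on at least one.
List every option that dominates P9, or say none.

P4, P5, P8

P4: tuition 30≤58, stipend 10≥7 — dominates P9.
P5: tuition 54≤58, stipend 21≥7 — dominates P9.
P8: tuition 52≤58, stipend 13≥7 — dominates P9.
Others (P1, P2, P3, P6, P7) are each worse than P9 on at least one objective.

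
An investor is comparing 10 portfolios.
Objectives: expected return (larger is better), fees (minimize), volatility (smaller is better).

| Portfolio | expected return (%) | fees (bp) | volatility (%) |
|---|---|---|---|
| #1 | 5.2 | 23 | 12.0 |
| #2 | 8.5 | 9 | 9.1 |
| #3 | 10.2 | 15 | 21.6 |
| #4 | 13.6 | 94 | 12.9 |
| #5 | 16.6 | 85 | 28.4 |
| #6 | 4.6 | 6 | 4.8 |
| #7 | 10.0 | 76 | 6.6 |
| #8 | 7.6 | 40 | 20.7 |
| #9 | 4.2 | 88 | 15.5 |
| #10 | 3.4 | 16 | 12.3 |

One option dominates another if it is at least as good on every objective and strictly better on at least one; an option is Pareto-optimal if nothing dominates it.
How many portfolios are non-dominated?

6

#1: dominated by #2 (expected return 8.5≥5.2, fees 9≤23, volatility 9.1≤12.0).
#2: not dominated.
#3: not dominated.
#4: not dominated.
#5: not dominated (best expected return).
#6: not dominated (best fees).
#7: not dominated.
#8: dominated by #2 (expected return 8.5≥7.6, fees 9≤40, volatility 9.1≤20.7).
#9: dominated by #1 (expected return 5.2≥4.2, fees 23≤88, volatility 12.0≤15.5).
#10: dominated by #2 (expected return 8.5≥3.4, fees 9≤16, volatility 9.1≤12.3).
Pareto-optimal: #2, #3, #4, #5, #6, #7 → 6.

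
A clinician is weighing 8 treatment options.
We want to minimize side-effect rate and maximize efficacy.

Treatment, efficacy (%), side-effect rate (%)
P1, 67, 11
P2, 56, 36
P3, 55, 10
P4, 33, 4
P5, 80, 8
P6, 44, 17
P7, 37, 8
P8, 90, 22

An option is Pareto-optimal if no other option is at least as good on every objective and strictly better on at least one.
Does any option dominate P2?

Yes

P1 vs P2: efficacy 67≥56, side-effect rate 11≤36 — P1 is at least as good on every objective and strictly better on at least one, so P1 dominates P2.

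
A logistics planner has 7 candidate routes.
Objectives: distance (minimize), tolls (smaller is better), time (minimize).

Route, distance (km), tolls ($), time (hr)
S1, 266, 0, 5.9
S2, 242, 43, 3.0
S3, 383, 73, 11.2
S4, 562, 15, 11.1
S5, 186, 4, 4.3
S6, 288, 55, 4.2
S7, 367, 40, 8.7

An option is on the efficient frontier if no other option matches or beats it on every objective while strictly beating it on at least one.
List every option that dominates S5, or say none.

S1: worse on distance (266 vs 186).
S2: worse on distance (242 vs 186).
S3: worse on distance (383 vs 186).
S4: worse on distance (562 vs 186).
S6: worse on distance (288 vs 186).
S7: worse on distance (367 vs 186).
No option dominates S5.

none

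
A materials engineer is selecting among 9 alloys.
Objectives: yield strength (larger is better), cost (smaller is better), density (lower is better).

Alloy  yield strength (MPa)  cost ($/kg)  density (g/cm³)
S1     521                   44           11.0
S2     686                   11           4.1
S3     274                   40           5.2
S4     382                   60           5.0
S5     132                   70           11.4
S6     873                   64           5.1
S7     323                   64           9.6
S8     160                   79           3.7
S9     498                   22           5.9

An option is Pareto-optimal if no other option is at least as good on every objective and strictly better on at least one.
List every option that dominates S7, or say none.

S2: yield strength 686≥323, cost 11≤64, density 4.1≤9.6 — dominates S7.
S4: yield strength 382≥323, cost 60≤64, density 5.0≤9.6 — dominates S7.
S6: yield strength 873≥323, cost 64≤64, density 5.1≤9.6 — dominates S7.
S9: yield strength 498≥323, cost 22≤64, density 5.9≤9.6 — dominates S7.
Others (S1, S3, S5, S8) are each worse than S7 on at least one objective.

S2, S4, S6, S9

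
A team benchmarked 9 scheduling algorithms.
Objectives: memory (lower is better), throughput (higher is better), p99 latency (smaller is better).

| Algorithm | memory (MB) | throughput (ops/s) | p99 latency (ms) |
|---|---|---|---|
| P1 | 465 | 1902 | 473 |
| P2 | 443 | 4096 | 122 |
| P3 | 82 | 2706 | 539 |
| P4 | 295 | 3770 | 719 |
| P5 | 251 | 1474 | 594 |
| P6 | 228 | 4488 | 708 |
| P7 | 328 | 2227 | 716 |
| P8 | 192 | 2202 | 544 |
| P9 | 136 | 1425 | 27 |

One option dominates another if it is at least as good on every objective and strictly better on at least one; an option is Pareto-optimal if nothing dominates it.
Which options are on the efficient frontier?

P1: dominated by P2 (memory 443≤465, throughput 4096≥1902, p99 latency 122≤473).
P2: not dominated.
P3: not dominated (best memory).
P4: dominated by P6 (memory 228≤295, throughput 4488≥3770, p99 latency 708≤719).
P5: dominated by P3 (memory 82≤251, throughput 2706≥1474, p99 latency 539≤594).
P6: not dominated (best throughput).
P7: dominated by P3 (memory 82≤328, throughput 2706≥2227, p99 latency 539≤716).
P8: dominated by P3 (memory 82≤192, throughput 2706≥2202, p99 latency 539≤544).
P9: not dominated (best p99 latency).

P2, P3, P6, P9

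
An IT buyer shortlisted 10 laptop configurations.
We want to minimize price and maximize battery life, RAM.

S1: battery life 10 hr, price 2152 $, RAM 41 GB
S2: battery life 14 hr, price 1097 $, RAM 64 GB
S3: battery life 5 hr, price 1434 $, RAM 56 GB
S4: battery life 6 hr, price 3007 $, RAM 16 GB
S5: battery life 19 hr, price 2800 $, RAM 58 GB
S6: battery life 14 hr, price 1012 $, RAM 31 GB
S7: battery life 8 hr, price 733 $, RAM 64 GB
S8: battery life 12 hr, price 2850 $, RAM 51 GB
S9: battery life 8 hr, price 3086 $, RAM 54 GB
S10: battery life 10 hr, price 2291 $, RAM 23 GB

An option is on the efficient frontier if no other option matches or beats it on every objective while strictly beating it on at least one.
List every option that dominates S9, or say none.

S2, S5, S7

S2: battery life 14≥8, price 1097≤3086, RAM 64≥54 — dominates S9.
S5: battery life 19≥8, price 2800≤3086, RAM 58≥54 — dominates S9.
S7: battery life 8≥8, price 733≤3086, RAM 64≥54 — dominates S9.
Others (S1, S3, S4, S6, S8, S10) are each worse than S9 on at least one objective.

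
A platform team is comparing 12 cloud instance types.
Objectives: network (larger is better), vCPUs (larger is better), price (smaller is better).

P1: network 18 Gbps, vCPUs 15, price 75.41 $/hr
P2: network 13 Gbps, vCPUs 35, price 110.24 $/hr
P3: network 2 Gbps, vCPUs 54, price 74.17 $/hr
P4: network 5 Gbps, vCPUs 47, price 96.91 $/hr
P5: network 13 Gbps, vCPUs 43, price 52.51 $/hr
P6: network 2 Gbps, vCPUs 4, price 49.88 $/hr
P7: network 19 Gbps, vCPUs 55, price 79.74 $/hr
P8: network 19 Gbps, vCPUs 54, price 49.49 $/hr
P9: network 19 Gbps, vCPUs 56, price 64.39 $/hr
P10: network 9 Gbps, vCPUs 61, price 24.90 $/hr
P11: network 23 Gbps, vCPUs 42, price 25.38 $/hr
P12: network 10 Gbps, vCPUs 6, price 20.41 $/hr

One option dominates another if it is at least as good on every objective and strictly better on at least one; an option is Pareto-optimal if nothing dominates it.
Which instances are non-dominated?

P8, P9, P10, P11, P12

P1: dominated by P8 (network 19≥18, vCPUs 54≥15, price 49.49≤75.41).
P2: dominated by P5 (network 13≥13, vCPUs 43≥35, price 52.51≤110.24).
P3: dominated by P8 (network 19≥2, vCPUs 54≥54, price 49.49≤74.17).
P4: dominated by P7 (network 19≥5, vCPUs 55≥47, price 79.74≤96.91).
P5: dominated by P8 (network 19≥13, vCPUs 54≥43, price 49.49≤52.51).
P6: dominated by P8 (network 19≥2, vCPUs 54≥4, price 49.49≤49.88).
P7: dominated by P9 (network 19≥19, vCPUs 56≥55, price 64.39≤79.74).
P8: not dominated.
P9: not dominated.
P10: not dominated (best vCPUs).
P11: not dominated (best network).
P12: not dominated (best price).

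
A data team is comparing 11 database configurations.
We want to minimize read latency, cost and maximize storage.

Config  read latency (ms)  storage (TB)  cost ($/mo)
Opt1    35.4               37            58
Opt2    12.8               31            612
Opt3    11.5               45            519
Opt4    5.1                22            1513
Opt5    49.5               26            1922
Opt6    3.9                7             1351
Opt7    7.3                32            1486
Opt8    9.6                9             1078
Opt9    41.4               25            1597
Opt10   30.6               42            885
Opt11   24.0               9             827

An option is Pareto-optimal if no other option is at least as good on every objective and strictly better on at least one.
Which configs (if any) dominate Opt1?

Opt2: worse on storage (31 vs 37).
Opt3: worse on cost (519 vs 58).
Opt4: worse on storage (22 vs 37).
Opt5: worse on read latency (49.5 vs 35.4).
Opt6: worse on storage (7 vs 37).
Opt7: worse on storage (32 vs 37).
Opt8: worse on storage (9 vs 37).
Opt9: worse on read latency (41.4 vs 35.4).
Opt10: worse on cost (885 vs 58).
Opt11: worse on storage (9 vs 37).
No option dominates Opt1.

none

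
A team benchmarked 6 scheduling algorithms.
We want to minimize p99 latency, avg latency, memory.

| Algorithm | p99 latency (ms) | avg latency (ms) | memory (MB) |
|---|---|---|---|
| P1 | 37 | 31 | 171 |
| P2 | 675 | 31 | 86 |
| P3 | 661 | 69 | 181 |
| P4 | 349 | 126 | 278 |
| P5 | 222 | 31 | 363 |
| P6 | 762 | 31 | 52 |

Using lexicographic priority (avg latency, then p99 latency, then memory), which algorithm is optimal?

First minimize avg latency: best is 31, kept {P1, P2, P5, P6}.
Then minimize p99 latency: best is 37, kept {P1}.

P1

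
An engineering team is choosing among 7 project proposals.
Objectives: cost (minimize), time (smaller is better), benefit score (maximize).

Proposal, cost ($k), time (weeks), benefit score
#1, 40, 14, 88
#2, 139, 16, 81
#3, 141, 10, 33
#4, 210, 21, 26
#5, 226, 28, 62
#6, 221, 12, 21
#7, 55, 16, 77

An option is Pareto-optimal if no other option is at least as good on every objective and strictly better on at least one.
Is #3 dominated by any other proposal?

No

#1: worse on time (14 vs 10).
#2: worse on time (16 vs 10).
#4: worse on cost (210 vs 141).
#5: worse on cost (226 vs 141).
#6: worse on cost (221 vs 141).
#7: worse on time (16 vs 10).
No option is at least as good as #3 on every objective and strictly better on one.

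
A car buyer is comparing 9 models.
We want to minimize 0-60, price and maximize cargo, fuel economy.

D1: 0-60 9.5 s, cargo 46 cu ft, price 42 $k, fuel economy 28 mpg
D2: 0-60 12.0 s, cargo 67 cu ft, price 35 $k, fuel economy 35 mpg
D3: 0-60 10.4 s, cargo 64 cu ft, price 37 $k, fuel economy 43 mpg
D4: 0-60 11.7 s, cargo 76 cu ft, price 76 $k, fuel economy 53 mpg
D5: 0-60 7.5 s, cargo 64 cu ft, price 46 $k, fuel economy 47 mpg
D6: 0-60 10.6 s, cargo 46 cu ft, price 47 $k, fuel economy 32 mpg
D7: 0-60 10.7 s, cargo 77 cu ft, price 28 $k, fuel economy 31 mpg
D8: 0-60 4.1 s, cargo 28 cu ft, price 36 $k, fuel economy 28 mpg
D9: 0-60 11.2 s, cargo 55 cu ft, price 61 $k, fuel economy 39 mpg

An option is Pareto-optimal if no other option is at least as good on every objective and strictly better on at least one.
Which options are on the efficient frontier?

D1: not dominated.
D2: not dominated.
D3: not dominated.
D4: not dominated (best fuel economy).
D5: not dominated.
D6: dominated by D3 (0-60 10.4≤10.6, cargo 64≥46, price 37≤47, fuel economy 43≥32).
D7: not dominated (best cargo).
D8: not dominated (best 0-60).
D9: dominated by D3 (0-60 10.4≤11.2, cargo 64≥55, price 37≤61, fuel economy 43≥39).

D1, D2, D3, D4, D5, D7, D8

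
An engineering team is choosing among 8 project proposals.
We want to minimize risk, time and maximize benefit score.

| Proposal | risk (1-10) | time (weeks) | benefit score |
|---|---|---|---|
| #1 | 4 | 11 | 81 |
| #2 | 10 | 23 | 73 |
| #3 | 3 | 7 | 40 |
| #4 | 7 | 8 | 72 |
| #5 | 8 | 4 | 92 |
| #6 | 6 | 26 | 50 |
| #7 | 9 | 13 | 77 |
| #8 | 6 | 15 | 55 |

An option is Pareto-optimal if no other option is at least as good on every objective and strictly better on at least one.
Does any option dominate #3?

No

#1: worse on risk (4 vs 3).
#2: worse on risk (10 vs 3).
#4: worse on risk (7 vs 3).
#5: worse on risk (8 vs 3).
#6: worse on risk (6 vs 3).
#7: worse on risk (9 vs 3).
#8: worse on risk (6 vs 3).
No option is at least as good as #3 on every objective and strictly better on one.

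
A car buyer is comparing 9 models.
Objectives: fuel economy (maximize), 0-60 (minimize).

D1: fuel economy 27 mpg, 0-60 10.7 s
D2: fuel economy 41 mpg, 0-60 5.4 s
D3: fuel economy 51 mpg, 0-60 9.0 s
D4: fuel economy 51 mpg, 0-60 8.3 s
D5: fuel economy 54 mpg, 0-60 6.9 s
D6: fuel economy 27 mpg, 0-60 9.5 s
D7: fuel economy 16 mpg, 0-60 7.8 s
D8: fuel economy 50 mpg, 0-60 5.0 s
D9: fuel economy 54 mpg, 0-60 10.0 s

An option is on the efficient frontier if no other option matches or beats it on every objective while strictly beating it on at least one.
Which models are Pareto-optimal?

D5, D8

D1: dominated by D2 (fuel economy 41≥27, 0-60 5.4≤10.7).
D2: dominated by D8 (fuel economy 50≥41, 0-60 5.0≤5.4).
D3: dominated by D4 (fuel economy 51≥51, 0-60 8.3≤9.0).
D4: dominated by D5 (fuel economy 54≥51, 0-60 6.9≤8.3).
D5: not dominated.
D6: dominated by D2 (fuel economy 41≥27, 0-60 5.4≤9.5).
D7: dominated by D2 (fuel economy 41≥16, 0-60 5.4≤7.8).
D8: not dominated (best 0-60).
D9: dominated by D5 (fuel economy 54≥54, 0-60 6.9≤10.0).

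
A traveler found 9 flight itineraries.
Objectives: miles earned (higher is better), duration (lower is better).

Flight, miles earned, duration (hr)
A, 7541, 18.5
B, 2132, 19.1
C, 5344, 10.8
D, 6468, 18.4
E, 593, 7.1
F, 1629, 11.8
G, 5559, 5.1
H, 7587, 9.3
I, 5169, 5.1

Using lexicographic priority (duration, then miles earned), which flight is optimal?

G

First minimize duration: best is 5.1, kept {G, I}.
Then maximize miles earned: best is 5559, kept {G}.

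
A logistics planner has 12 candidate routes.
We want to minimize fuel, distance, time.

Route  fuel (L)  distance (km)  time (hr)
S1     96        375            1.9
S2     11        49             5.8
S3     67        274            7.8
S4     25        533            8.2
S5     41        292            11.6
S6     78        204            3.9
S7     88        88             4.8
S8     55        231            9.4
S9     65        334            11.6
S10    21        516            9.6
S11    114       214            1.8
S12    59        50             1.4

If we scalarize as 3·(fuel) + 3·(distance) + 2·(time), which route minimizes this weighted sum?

S2

S1: 3·96 + 3·375 + 2·1.9 = 1416.8
S2: 3·11 + 3·49 + 2·5.8 = 191.6
S3: 3·67 + 3·274 + 2·7.8 = 1038.6
S4: 3·25 + 3·533 + 2·8.2 = 1690.4
S5: 3·41 + 3·292 + 2·11.6 = 1022.2
S6: 3·78 + 3·204 + 2·3.9 = 853.8
S7: 3·88 + 3·88 + 2·4.8 = 537.6
S8: 3·55 + 3·231 + 2·9.4 = 876.8
S9: 3·65 + 3·334 + 2·11.6 = 1220.2
S10: 3·21 + 3·516 + 2·9.6 = 1630.2
S11: 3·114 + 3·214 + 2·1.8 = 987.6
S12: 3·59 + 3·50 + 2·1.4 = 329.8
Lowest: S2 at 191.6.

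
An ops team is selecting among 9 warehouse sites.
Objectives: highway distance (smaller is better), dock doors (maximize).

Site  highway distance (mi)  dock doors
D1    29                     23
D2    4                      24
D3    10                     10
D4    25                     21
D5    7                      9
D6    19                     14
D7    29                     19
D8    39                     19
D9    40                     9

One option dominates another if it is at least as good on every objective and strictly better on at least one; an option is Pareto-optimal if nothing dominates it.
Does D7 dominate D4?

D7 vs D4: D7 is worse on highway distance (29 vs 25), so it does not dominate D4.

No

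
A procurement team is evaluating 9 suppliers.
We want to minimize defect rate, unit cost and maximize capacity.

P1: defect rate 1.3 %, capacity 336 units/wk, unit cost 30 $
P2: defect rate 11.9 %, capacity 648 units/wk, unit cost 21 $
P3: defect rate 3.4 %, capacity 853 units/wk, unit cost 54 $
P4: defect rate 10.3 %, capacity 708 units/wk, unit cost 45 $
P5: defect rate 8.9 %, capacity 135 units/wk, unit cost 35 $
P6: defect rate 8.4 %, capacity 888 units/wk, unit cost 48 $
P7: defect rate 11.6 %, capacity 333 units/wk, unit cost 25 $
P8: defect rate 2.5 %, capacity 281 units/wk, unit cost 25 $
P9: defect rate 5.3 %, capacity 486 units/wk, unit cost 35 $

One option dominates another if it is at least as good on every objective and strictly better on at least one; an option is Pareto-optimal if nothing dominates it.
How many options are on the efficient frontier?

8

P1: not dominated (best defect rate).
P2: not dominated (best unit cost).
P3: not dominated.
P4: not dominated.
P5: dominated by P1 (defect rate 1.3≤8.9, capacity 336≥135, unit cost 30≤35).
P6: not dominated (best capacity).
P7: not dominated.
P8: not dominated.
P9: not dominated.
Pareto-optimal: P1, P2, P3, P4, P6, P7, P8, P9 → 8.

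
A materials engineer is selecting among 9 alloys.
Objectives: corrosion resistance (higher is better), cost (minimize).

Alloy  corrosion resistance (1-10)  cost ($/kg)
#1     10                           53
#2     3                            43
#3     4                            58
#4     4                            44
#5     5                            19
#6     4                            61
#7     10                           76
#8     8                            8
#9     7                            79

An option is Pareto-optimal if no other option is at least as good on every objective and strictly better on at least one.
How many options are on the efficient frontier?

2

#1: not dominated.
#2: dominated by #5 (corrosion resistance 5≥3, cost 19≤43).
#3: dominated by #1 (corrosion resistance 10≥4, cost 53≤58).
#4: dominated by #5 (corrosion resistance 5≥4, cost 19≤44).
#5: dominated by #8 (corrosion resistance 8≥5, cost 8≤19).
#6: dominated by #1 (corrosion resistance 10≥4, cost 53≤61).
#7: dominated by #1 (corrosion resistance 10≥10, cost 53≤76).
#8: not dominated (best cost).
#9: dominated by #1 (corrosion resistance 10≥7, cost 53≤79).
Pareto-optimal: #1, #8 → 2.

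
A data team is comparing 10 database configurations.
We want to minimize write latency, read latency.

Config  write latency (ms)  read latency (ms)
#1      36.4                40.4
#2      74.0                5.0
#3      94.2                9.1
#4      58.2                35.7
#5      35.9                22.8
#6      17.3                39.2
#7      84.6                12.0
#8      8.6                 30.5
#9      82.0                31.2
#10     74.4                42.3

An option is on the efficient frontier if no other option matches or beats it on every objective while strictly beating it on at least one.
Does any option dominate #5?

No

#1: worse on write latency (36.4 vs 35.9).
#2: worse on write latency (74.0 vs 35.9).
#3: worse on write latency (94.2 vs 35.9).
#4: worse on write latency (58.2 vs 35.9).
#6: worse on read latency (39.2 vs 22.8).
#7: worse on write latency (84.6 vs 35.9).
#8: worse on read latency (30.5 vs 22.8).
#9: worse on write latency (82.0 vs 35.9).
#10: worse on write latency (74.4 vs 35.9).
No option is at least as good as #5 on every objective and strictly better on one.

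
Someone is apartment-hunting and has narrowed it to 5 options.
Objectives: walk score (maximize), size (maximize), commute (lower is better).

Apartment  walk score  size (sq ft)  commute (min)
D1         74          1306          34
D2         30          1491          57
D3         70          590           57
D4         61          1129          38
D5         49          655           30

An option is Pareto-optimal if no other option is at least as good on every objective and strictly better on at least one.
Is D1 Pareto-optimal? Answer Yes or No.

D2: worse on walk score (30 vs 74).
D3: worse on walk score (70 vs 74).
D4: worse on walk score (61 vs 74).
D5: worse on walk score (49 vs 74).
No option is at least as good as D1 on every objective and strictly better on one.

Yes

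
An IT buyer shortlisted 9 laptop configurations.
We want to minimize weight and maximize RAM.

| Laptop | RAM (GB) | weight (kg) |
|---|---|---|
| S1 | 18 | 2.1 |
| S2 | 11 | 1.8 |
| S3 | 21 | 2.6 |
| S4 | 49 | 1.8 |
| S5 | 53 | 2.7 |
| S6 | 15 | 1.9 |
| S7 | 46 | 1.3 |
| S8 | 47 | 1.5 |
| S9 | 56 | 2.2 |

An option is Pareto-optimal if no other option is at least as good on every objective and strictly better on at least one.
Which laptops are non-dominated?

S1: dominated by S4 (RAM 49≥18, weight 1.8≤2.1).
S2: dominated by S4 (RAM 49≥11, weight 1.8≤1.8).
S3: dominated by S4 (RAM 49≥21, weight 1.8≤2.6).
S4: not dominated.
S5: dominated by S9 (RAM 56≥53, weight 2.2≤2.7).
S6: dominated by S4 (RAM 49≥15, weight 1.8≤1.9).
S7: not dominated (best weight).
S8: not dominated.
S9: not dominated (best RAM).

S4, S7, S8, S9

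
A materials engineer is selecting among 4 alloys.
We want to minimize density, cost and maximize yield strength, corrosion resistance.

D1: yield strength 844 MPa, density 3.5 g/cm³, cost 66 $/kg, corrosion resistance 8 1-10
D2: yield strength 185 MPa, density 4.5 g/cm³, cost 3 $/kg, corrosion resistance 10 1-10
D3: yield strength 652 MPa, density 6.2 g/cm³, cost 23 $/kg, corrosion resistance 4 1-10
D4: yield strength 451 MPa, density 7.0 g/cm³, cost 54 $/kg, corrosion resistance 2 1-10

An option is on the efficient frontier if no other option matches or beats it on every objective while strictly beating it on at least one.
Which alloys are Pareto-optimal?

D1, D2, D3

D1: not dominated (best yield strength).
D2: not dominated (best cost).
D3: not dominated.
D4: dominated by D3 (yield strength 652≥451, density 6.2≤7.0, cost 23≤54, corrosion resistance 4≥2).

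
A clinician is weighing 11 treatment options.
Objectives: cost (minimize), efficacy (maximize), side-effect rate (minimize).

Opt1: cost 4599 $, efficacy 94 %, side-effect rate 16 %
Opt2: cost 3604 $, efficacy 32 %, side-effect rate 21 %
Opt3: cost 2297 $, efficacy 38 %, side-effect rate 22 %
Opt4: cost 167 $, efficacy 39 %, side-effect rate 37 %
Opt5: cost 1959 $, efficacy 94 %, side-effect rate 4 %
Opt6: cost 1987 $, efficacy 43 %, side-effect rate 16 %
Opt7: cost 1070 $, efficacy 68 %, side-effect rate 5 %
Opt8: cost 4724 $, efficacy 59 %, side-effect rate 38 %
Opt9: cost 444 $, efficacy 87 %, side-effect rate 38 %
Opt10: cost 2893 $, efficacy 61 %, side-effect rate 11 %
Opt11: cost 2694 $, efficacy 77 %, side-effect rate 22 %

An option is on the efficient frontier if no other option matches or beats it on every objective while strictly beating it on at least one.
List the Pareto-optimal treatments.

Opt4, Opt5, Opt7, Opt9

Opt1: dominated by Opt5 (cost 1959≤4599, efficacy 94≥94, side-effect rate 4≤16).
Opt2: dominated by Opt5 (cost 1959≤3604, efficacy 94≥32, side-effect rate 4≤21).
Opt3: dominated by Opt5 (cost 1959≤2297, efficacy 94≥38, side-effect rate 4≤22).
Opt4: not dominated (best cost).
Opt5: not dominated (best side-effect rate).
Opt6: dominated by Opt5 (cost 1959≤1987, efficacy 94≥43, side-effect rate 4≤16).
Opt7: not dominated.
Opt8: dominated by Opt1 (cost 4599≤4724, efficacy 94≥59, side-effect rate 16≤38).
Opt9: not dominated.
Opt10: dominated by Opt5 (cost 1959≤2893, efficacy 94≥61, side-effect rate 4≤11).
Opt11: dominated by Opt5 (cost 1959≤2694, efficacy 94≥77, side-effect rate 4≤22).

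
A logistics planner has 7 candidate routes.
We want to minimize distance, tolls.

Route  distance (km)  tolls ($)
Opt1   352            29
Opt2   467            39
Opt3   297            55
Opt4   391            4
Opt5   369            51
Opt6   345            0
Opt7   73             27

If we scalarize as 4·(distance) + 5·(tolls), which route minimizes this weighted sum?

Opt1: 4·352 + 5·29 = 1553
Opt2: 4·467 + 5·39 = 2063
Opt3: 4·297 + 5·55 = 1463
Opt4: 4·391 + 5·4 = 1584
Opt5: 4·369 + 5·51 = 1731
Opt6: 4·345 + 5·0 = 1380
Opt7: 4·73 + 5·27 = 427
Lowest: Opt7 at 427.

Opt7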